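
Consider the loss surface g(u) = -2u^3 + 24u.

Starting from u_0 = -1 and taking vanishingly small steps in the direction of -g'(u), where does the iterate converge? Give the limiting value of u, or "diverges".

-2

g'(u) = -6(u - 2)(u + 2), so g'(-1) = 18.
Gradient descent moves in the -g' direction, i.e. u is decreasing.
The nearest critical point in that direction is u = -2, where g'' = 24 > 0 (a local minimum). The iterate converges there.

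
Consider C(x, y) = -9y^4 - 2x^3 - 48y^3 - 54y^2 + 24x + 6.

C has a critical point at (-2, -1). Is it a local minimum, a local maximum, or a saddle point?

The mixed partial ∂²C/∂x∂y is 0, so the Hessian at any point is diag(C_xx, C_yy) = diag(-12x, -36(3y^2 + 8y + 3)).
At (-2, -1): H = diag(24, 72).
Both eigenvalues are positive, so H is positive definite: a local minimum.

local minimum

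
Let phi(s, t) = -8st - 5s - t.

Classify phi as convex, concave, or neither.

phi is quadratic, so its Hessian is the constant matrix H = [[0, -8], [-8, 0]].
det(H) = -64, tr(H) = 0.
det(H) < 0, so H is indefinite: neither convex nor concave.

neither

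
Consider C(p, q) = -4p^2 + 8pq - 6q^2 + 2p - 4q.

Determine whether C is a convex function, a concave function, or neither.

C is quadratic, so its Hessian is the constant matrix H = [[-8, 8], [8, -12]].
det(H) = 32, tr(H) = -20.
det(H) > 0 and tr(H) < 0, so H is negative definite everywhere: concave.

concave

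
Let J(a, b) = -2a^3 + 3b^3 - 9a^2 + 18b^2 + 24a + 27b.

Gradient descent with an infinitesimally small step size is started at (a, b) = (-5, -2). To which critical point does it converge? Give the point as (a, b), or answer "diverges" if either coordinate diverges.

(-4, -1)

J is separable, so gradient descent decouples: a follows -∂J/∂a, b follows -∂J/∂b.
∂J/∂a = -6(a - 1)(a + 4); at a=-5 this is -36, so a increases.
∂J/∂b = 9(b + 1)(b + 3); at b=-2 this is -9, so b increases.
a converges to its nearest critical value -4 (a local min of the a-part); b converges to -1. The iterate converges to (-4, -1).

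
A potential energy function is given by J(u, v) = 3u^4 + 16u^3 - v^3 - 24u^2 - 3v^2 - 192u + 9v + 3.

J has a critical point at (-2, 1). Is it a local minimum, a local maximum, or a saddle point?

The mixed partial ∂²J/∂u∂v is 0, so the Hessian at any point is diag(J_uu, J_vv) = diag(12(3u^2 + 8u - 4), -6(v + 1)).
At (-2, 1): H = diag(-96, -12).
Both eigenvalues are negative, so H is negative definite: a local maximum.

local maximum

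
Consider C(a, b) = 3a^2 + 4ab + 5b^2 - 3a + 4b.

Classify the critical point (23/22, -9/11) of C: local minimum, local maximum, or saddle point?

The Hessian of C is constant: H = [[6, 4], [4, 10]].
det(H) = 6·10 − 4² = 44.
det(H) > 0 and tr(H) = 16 > 0, so H is positive definite and the point is a local minimum.

local minimum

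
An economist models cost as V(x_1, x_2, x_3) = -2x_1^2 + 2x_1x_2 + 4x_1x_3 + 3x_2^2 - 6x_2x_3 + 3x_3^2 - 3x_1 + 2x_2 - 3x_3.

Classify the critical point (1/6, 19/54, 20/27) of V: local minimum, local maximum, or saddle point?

saddle point

The Hessian is constant: H = [[-4, 2, 4], [2, 6, -6], [4, -6, 6]].
Leading principal minors: Δ₁ = -4, Δ₂ = -28, Δ₃ = -216.
The minors fit neither the all-positive nor the alternating-sign pattern, so H is indefinite: a saddle point.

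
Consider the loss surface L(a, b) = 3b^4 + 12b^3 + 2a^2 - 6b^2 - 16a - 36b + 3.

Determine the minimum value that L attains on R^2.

-56

L(a,b) separates as P(a) + Q(b) + 3, so its minimum is min P + min Q + 3.
P'(a) = 4a - 16 vanishes at a ∈ {4}; Q'(b) = 12(b - 1)(b + 1)(b + 3) vanishes at b ∈ {-3, -1, 1}.
Local minima of P (where P''>0): P(4)=-32. Local minima of Q: Q(-3)=-27, Q(1)=-27.
So the global minimum of L is P(4) + Q(-3) + 3 = -32 − 27 + 3 = -56, attained at (4, -3).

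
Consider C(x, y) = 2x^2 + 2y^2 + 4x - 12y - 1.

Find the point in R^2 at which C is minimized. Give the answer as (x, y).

C(x,y) separates as P(x) + Q(y) − 1, so its minimum is min P + min Q − 1.
P'(x) = 4x + 4 vanishes at x ∈ {-1}; Q'(y) = 4y - 12 vanishes at y ∈ {3}.
Local minima of P (where P''>0): P(-1)=-2. Local minima of Q: Q(3)=-18.
So the global minimum of C is P(-1) + Q(3) − 1 = -2 − 18 − 1 = -21, attained at (-1, 3).

(-1, 3)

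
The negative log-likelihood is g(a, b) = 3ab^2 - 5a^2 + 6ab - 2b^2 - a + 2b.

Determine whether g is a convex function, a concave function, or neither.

neither

The term 3ab^2 is cubic, so the Hessian is not constant.
∂²g/∂b² = 6a - 4, which takes both signs as a varies (negative for sufficiently negative a). A diagonal entry of the Hessian changing sign means the Hessian is neither positive- nor negative-semidefinite on all of R^2.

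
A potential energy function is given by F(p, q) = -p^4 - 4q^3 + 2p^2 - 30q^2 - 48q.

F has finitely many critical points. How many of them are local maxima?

F separates as a function of p plus a function of q, so ∇F=0 decouples.
∂F/∂p = -4p(p - 1)(p + 1) = 0 at p ∈ {-1, 0, 1}; ∂F/∂q = -12(q + 1)(q + 4) = 0 at q ∈ {-4, -1}.
The Hessian is diagonal: diag(F_pp, F_qq). Second derivatives: F_pp(-1)=-8, F_pp(0)=4, F_pp(1)=-8; F_qq(-4)=36, F_qq(-1)=-36.
Local maxima occur where both diagonal entries negative: (-1, -1), (1, -1). Count: 2.

2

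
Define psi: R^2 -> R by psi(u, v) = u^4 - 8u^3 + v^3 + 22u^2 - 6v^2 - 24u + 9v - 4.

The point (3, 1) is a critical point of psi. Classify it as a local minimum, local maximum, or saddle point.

saddle point

The mixed partial ∂²psi/∂u∂v is 0, so the Hessian at any point is diag(psi_uu, psi_vv) = diag(4(3u^2 - 12u + 11), 6(v - 2)).
At (3, 1): H = diag(8, -6).
The eigenvalues have opposite signs, so H is indefinite: a saddle point.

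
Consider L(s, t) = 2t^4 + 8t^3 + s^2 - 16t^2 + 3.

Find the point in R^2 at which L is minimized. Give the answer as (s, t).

(0, -4)

L(s,t) separates as P(s) + Q(t) + 3, so its minimum is min P + min Q + 3.
P'(s) = 2s vanishes at s ∈ {0}; Q'(t) = 8t(t - 1)(t + 4) vanishes at t ∈ {-4, 0, 1}.
Local minima of P (where P''>0): P(0)=0. Local minima of Q: Q(-4)=-256, Q(1)=-6.
So the global minimum of L is P(0) + Q(-4) + 3 = 0 − 256 + 3 = -253, attained at (0, -4).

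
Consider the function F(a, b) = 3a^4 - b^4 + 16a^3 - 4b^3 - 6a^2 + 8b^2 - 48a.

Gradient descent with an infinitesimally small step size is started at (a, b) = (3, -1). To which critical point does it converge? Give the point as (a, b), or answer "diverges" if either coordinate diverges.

F is separable, so gradient descent decouples: a follows -∂F/∂a, b follows -∂F/∂b.
∂F/∂a = 12(a - 1)(a + 1)(a + 4); at a=3 this is 672, so a decreases.
∂F/∂b = -4b(b - 1)(b + 4); at b=-1 this is -24, so b increases.
a converges to its nearest critical value 1 (a local min of the a-part); b converges to 0. The iterate converges to (1, 0).

(1, 0)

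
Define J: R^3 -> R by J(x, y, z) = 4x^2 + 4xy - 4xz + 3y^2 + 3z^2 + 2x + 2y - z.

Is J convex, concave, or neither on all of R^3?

convex

J is quadratic, so its Hessian is the constant matrix H = [[8, 4, -4], [4, 6, 0], [-4, 0, 6]].
Leading principal minors: 8, 32, 96.
All positive ⇒ H ≻ 0 ⇒ convex.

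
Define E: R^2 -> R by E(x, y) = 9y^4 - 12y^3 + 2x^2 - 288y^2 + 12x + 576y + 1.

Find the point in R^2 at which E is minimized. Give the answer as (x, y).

E(x,y) separates as P(x) + Q(y) + 1, so its minimum is min P + min Q + 1.
P'(x) = 4x + 12 vanishes at x ∈ {-3}; Q'(y) = 36(y - 4)(y - 1)(y + 4) vanishes at y ∈ {-4, 1, 4}.
Local minima of P (where P''>0): P(-3)=-18. Local minima of Q: Q(-4)=-3840, Q(4)=-768.
So the global minimum of E is P(-3) + Q(-4) + 1 = -18 − 3840 + 1 = -3857, attained at (-3, -4).

(-3, -4)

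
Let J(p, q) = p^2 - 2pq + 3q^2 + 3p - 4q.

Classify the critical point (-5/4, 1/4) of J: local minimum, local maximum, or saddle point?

local minimum

The Hessian of J is constant: H = [[2, -2], [-2, 6]].
det(H) = 2·6 − (-2)² = 8.
det(H) > 0 and tr(H) = 8 > 0, so H is positive definite and the point is a local minimum.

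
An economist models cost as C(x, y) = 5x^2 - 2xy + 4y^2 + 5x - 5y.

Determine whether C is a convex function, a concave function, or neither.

convex

C is quadratic, so its Hessian is the constant matrix H = [[10, -2], [-2, 8]].
det(H) = 76, tr(H) = 18.
det(H) > 0 and tr(H) > 0, so H is positive definite everywhere: convex.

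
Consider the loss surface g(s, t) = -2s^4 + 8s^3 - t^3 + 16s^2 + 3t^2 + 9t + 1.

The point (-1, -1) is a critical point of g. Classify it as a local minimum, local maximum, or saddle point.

The mixed partial ∂²g/∂s∂t is 0, so the Hessian at any point is diag(g_ss, g_tt) = diag(8(-3s^2 + 6s + 4), 6(-t + 1)).
At (-1, -1): H = diag(-40, 12).
The eigenvalues have opposite signs, so H is indefinite: a saddle point.

saddle point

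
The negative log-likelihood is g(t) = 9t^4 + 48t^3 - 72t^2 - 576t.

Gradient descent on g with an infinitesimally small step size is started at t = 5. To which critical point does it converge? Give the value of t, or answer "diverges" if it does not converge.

2

g'(t) = 36(t - 2)(t + 2)(t + 4), so g'(5) = 6804.
Gradient descent moves in the -g' direction, i.e. t is decreasing.
The nearest critical point in that direction is t = 2, where g'' = 864 > 0 (a local minimum). The iterate converges there.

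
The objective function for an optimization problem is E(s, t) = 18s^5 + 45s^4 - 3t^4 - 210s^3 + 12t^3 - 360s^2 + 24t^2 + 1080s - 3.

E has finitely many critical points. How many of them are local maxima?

E separates as a function of s plus a function of t, so ∇E=0 decouples.
∂E/∂s = 90(s - 2)(s - 1)(s + 2)(s + 3) = 0 at s ∈ {-3, -2, 1, 2}; ∂E/∂t = -12t(t - 4)(t + 1) = 0 at t ∈ {-1, 0, 4}.
The Hessian is diagonal: diag(E_ss, E_tt). Second derivatives: E_ss(-3)=-1800, E_ss(-2)=1080, E_ss(1)=-1080, E_ss(2)=1800; E_tt(-1)=-60, E_tt(0)=48, E_tt(4)=-240.
Local maxima occur where both diagonal entries negative: (-3, -1), (-3, 4), (1, -1), (1, 4). Count: 4.

4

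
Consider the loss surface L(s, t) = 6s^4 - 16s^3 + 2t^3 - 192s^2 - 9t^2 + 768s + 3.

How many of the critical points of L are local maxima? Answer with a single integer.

L separates as a function of s plus a function of t, so ∇L=0 decouples.
∂L/∂s = 24(s - 4)(s - 2)(s + 4) = 0 at s ∈ {-4, 2, 4}; ∂L/∂t = 6t(t - 3) = 0 at t ∈ {0, 3}.
The Hessian is diagonal: diag(L_ss, L_tt). Second derivatives: L_ss(-4)=1152, L_ss(2)=-288, L_ss(4)=384; L_tt(0)=-18, L_tt(3)=18.
Local maxima occur where both diagonal entries negative: (2, 0). Count: 1.

1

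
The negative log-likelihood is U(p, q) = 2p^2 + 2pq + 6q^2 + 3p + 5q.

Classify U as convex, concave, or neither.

convex

U is quadratic, so its Hessian is the constant matrix H = [[4, 2], [2, 12]].
det(H) = 44, tr(H) = 16.
det(H) > 0 and tr(H) > 0, so H is positive definite everywhere: convex.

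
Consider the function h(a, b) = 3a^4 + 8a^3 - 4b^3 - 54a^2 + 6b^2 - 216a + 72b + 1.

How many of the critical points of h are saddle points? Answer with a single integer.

h separates as a function of a plus a function of b, so ∇h=0 decouples.
∂h/∂a = 12(a - 3)(a + 2)(a + 3) = 0 at a ∈ {-3, -2, 3}; ∂h/∂b = -12(b - 3)(b + 2) = 0 at b ∈ {-2, 3}.
The Hessian is diagonal: diag(h_aa, h_bb). Second derivatives: h_aa(-3)=72, h_aa(-2)=-60, h_aa(3)=360; h_bb(-2)=60, h_bb(3)=-60.
Saddle points occur where the two diagonal entries have opposite signs: (-3, 3), (-2, -2), (3, 3). Count: 3.

3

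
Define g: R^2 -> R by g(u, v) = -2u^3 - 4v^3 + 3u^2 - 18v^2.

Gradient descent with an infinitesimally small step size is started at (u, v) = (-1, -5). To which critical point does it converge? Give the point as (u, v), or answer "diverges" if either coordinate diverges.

(0, -3)

g is separable, so gradient descent decouples: u follows -∂g/∂u, v follows -∂g/∂v.
∂g/∂u = -6u(u - 1); at u=-1 this is -12, so u increases.
∂g/∂v = -12v(v + 3); at v=-5 this is -120, so v increases.
u converges to its nearest critical value 0 (a local min of the u-part); v converges to -3. The iterate converges to (0, -3).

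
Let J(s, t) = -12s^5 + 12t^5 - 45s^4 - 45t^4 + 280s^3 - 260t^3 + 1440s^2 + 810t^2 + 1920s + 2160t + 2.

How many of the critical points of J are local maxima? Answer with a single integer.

J separates as a function of s plus a function of t, so ∇J=0 decouples.
∂J/∂s = -60(s - 4)(s + 1)(s + 2)(s + 4) = 0 at s ∈ {-4, -2, -1, 4}; ∂J/∂t = 60(t - 4)(t - 3)(t + 1)(t + 3) = 0 at t ∈ {-3, -1, 3, 4}.
The Hessian is diagonal: diag(J_ss, J_tt). Second derivatives: J_ss(-4)=2880, J_ss(-2)=-720, J_ss(-1)=900, J_ss(4)=-14400; J_tt(-3)=-5040, J_tt(-1)=2400, J_tt(3)=-1440, J_tt(4)=2100.
Local maxima occur where both diagonal entries negative: (-2, -3), (-2, 3), (4, -3), (4, 3). Count: 4.

4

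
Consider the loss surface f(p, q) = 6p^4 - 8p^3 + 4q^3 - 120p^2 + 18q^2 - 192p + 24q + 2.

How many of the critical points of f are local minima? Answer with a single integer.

f separates as a function of p plus a function of q, so ∇f=0 decouples.
∂f/∂p = 24(p - 4)(p + 1)(p + 2) = 0 at p ∈ {-2, -1, 4}; ∂f/∂q = 12(q + 1)(q + 2) = 0 at q ∈ {-2, -1}.
The Hessian is diagonal: diag(f_pp, f_qq). Second derivatives: f_pp(-2)=144, f_pp(-1)=-120, f_pp(4)=720; f_qq(-2)=-12, f_qq(-1)=12.
Local minima occur where both diagonal entries positive: (-2, -1), (4, -1). Count: 2.

2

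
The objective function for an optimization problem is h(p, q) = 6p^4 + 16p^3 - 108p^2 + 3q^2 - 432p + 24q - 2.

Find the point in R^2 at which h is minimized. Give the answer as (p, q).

h(p,q) separates as A(p) + B(q) − 2, so its minimum is min A + min B − 2.
A'(p) = 24(p - 3)(p + 2)(p + 3) vanishes at p ∈ {-3, -2, 3}; B'(q) = 6q + 24 vanishes at q ∈ {-4}.
Local minima of A (where A''>0): A(-3)=378, A(3)=-1350. Local minima of B: B(-4)=-48.
So the global minimum of h is A(3) + B(-4) − 2 = -1350 − 48 − 2 = -1400, attained at (3, -4).

(3, -4)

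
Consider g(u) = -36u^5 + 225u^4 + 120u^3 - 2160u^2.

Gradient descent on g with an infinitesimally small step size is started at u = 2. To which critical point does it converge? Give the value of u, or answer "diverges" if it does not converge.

g'(u) = -180u(u - 4)(u - 3)(u + 2), so g'(2) = -2880.
Gradient descent moves in the -g' direction, i.e. u is increasing.
The nearest critical point in that direction is u = 3, where g'' = 2700 > 0 (a local minimum). The iterate converges there.

3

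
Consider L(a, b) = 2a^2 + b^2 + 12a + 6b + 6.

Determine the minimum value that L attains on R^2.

L(a,b) separates as P(a) + Q(b) + 6, so its minimum is min P + min Q + 6.
P'(a) = 4a + 12 vanishes at a ∈ {-3}; Q'(b) = 2b + 6 vanishes at b ∈ {-3}.
Local minima of P (where P''>0): P(-3)=-18. Local minima of Q: Q(-3)=-9.
So the global minimum of L is P(-3) + Q(-3) + 6 = -18 − 9 + 6 = -21, attained at (-3, -3).

-21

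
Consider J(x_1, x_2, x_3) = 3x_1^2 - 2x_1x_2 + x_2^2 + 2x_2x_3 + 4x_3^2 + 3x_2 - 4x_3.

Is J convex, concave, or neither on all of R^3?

convex

J is quadratic, so its Hessian is the constant matrix H = [[6, -2, 0], [-2, 2, 2], [0, 2, 8]].
Leading principal minors: 6, 8, 40.
All positive ⇒ H ≻ 0 ⇒ convex.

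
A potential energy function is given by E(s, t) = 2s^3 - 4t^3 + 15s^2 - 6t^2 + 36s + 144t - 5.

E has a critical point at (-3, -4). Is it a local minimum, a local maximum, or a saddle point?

The mixed partial ∂²E/∂s∂t is 0, so the Hessian at any point is diag(E_ss, E_tt) = diag(6(2s + 5), -12(2t + 1)).
At (-3, -4): H = diag(-6, 84).
The eigenvalues have opposite signs, so H is indefinite: a saddle point.

saddle point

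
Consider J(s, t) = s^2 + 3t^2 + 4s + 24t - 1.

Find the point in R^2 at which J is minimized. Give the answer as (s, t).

J(s,t) separates as P(s) + Q(t) − 1, so its minimum is min P + min Q − 1.
P'(s) = 2s + 4 vanishes at s ∈ {-2}; Q'(t) = 6(t + 4) vanishes at t ∈ {-4}.
Local minima of P (where P''>0): P(-2)=-4. Local minima of Q: Q(-4)=-48.
So the global minimum of J is P(-2) + Q(-4) − 1 = -4 − 48 − 1 = -53, attained at (-2, -4).

(-2, -4)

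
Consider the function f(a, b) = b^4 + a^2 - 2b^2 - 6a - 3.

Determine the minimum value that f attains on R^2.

f(a,b) separates as P(a) + Q(b) − 3, so its minimum is min P + min Q − 3.
P'(a) = 2a - 6 vanishes at a ∈ {3}; Q'(b) = 4b(b - 1)(b + 1) vanishes at b ∈ {-1, 0, 1}.
Local minima of P (where P''>0): P(3)=-9. Local minima of Q: Q(-1)=-1, Q(1)=-1.
So the global minimum of f is P(3) + Q(-1) − 3 = -9 − 1 − 3 = -13, attained at (3, -1).

-13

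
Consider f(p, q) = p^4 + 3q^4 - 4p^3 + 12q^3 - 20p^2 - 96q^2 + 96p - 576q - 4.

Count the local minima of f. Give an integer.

f separates as a function of p plus a function of q, so ∇f=0 decouples.
∂f/∂p = 4(p - 4)(p - 2)(p + 3) = 0 at p ∈ {-3, 2, 4}; ∂f/∂q = 12(q - 4)(q + 3)(q + 4) = 0 at q ∈ {-4, -3, 4}.
The Hessian is diagonal: diag(f_pp, f_qq). Second derivatives: f_pp(-3)=140, f_pp(2)=-40, f_pp(4)=56; f_qq(-4)=96, f_qq(-3)=-84, f_qq(4)=672.
Local minima occur where both diagonal entries positive: (-3, -4), (-3, 4), (4, -4), (4, 4). Count: 4.

4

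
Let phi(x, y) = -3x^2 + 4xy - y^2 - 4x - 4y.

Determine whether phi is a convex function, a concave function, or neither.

phi is quadratic, so its Hessian is the constant matrix H = [[-6, 4], [4, -2]].
det(H) = -4, tr(H) = -8.
det(H) < 0, so H is indefinite: neither convex nor concave.

neither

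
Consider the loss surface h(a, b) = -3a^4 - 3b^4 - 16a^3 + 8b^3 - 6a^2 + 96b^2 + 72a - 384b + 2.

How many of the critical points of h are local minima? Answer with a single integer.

h separates as a function of a plus a function of b, so ∇h=0 decouples.
∂h/∂a = -12(a - 1)(a + 2)(a + 3) = 0 at a ∈ {-3, -2, 1}; ∂h/∂b = -12(b - 4)(b - 2)(b + 4) = 0 at b ∈ {-4, 2, 4}.
The Hessian is diagonal: diag(h_aa, h_bb). Second derivatives: h_aa(-3)=-48, h_aa(-2)=36, h_aa(1)=-144; h_bb(-4)=-576, h_bb(2)=144, h_bb(4)=-192.
Local minima occur where both diagonal entries positive: (-2, 2). Count: 1.

1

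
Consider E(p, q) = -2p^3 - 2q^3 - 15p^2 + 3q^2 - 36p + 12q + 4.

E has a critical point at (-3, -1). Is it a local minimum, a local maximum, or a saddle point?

The mixed partial ∂²E/∂p∂q is 0, so the Hessian at any point is diag(E_pp, E_qq) = diag(-6(2p + 5), 6(-2q + 1)).
At (-3, -1): H = diag(6, 18).
Both eigenvalues are positive, so H is positive definite: a local minimum.

local minimum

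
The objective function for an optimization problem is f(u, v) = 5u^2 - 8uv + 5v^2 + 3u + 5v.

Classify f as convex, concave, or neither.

convex

f is quadratic, so its Hessian is the constant matrix H = [[10, -8], [-8, 10]].
det(H) = 36, tr(H) = 20.
det(H) > 0 and tr(H) > 0, so H is positive definite everywhere: convex.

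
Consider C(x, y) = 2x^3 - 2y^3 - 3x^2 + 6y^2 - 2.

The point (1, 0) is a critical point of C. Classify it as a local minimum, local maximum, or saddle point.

The mixed partial ∂²C/∂x∂y is 0, so the Hessian at any point is diag(C_xx, C_yy) = diag(6(2x - 1), 12(-y + 1)).
At (1, 0): H = diag(6, 12).
Both eigenvalues are positive, so H is positive definite: a local minimum.

local minimum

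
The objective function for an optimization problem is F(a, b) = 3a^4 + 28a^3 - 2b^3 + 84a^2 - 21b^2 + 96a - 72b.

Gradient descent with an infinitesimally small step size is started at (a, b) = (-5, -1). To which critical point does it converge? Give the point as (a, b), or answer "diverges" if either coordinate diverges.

diverges

F is separable, so gradient descent decouples: a follows -∂F/∂a, b follows -∂F/∂b.
∂F/∂a = 12(a + 1)(a + 2)(a + 4); at a=-5 this is -144, so a increases.
∂F/∂b = -6(b + 3)(b + 4); at b=-1 this is -36, so b increases.
The b-coordinate has no critical point in that direction and runs off to infinity.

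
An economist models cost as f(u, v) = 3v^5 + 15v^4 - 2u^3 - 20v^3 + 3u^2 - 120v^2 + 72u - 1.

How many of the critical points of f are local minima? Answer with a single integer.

f separates as a function of u plus a function of v, so ∇f=0 decouples.
∂f/∂u = -6(u - 4)(u + 3) = 0 at u ∈ {-3, 4}; ∂f/∂v = 15v(v - 2)(v + 2)(v + 4) = 0 at v ∈ {-4, -2, 0, 2}.
The Hessian is diagonal: diag(f_uu, f_vv). Second derivatives: f_uu(-3)=42, f_uu(4)=-42; f_vv(-4)=-720, f_vv(-2)=240, f_vv(0)=-240, f_vv(2)=720.
Local minima occur where both diagonal entries positive: (-3, -2), (-3, 2). Count: 2.

2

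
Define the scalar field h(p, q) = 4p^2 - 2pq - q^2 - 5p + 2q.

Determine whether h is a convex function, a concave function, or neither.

neither

h is quadratic, so its Hessian is the constant matrix H = [[8, -2], [-2, -2]].
det(H) = -20, tr(H) = 6.
det(H) < 0, so H is indefinite: neither convex nor concave.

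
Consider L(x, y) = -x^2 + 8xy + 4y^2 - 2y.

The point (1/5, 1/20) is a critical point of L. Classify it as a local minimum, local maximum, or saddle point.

The Hessian of L is constant: H = [[-2, 8], [8, 8]].
det(H) = (-2)·8 − 8² = -80.
Since det(H) < 0, H is indefinite and the critical point is a saddle point.

saddle point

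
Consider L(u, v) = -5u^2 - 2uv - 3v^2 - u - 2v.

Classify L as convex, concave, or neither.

L is quadratic, so its Hessian is the constant matrix H = [[-10, -2], [-2, -6]].
det(H) = 56, tr(H) = -16.
det(H) > 0 and tr(H) < 0, so H is negative definite everywhere: concave.

concave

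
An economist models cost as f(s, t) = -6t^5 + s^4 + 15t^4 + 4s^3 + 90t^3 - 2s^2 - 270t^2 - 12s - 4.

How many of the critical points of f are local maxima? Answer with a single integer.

f separates as a function of s plus a function of t, so ∇f=0 decouples.
∂f/∂s = 4(s - 1)(s + 1)(s + 3) = 0 at s ∈ {-3, -1, 1}; ∂f/∂t = -30t(t - 3)(t - 2)(t + 3) = 0 at t ∈ {-3, 0, 2, 3}.
The Hessian is diagonal: diag(f_ss, f_tt). Second derivatives: f_ss(-3)=32, f_ss(-1)=-16, f_ss(1)=32; f_tt(-3)=2700, f_tt(0)=-540, f_tt(2)=300, f_tt(3)=-540.
Local maxima occur where both diagonal entries negative: (-1, 0), (-1, 3). Count: 2.

2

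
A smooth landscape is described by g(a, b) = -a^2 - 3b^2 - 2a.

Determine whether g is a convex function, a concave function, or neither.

concave

g is quadratic, so its Hessian is the constant matrix H = [[-2, 0], [0, -6]].
det(H) = 12, tr(H) = -8.
det(H) > 0 and tr(H) < 0, so H is negative definite everywhere: concave.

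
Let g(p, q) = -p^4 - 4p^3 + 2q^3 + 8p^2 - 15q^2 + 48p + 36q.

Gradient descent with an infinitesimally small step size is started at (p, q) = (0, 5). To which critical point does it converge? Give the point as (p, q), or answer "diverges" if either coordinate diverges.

(-2, 3)

g is separable, so gradient descent decouples: p follows -∂g/∂p, q follows -∂g/∂q.
∂g/∂p = -4(p - 2)(p + 2)(p + 3); at p=0 this is 48, so p decreases.
∂g/∂q = 6(q - 3)(q - 2); at q=5 this is 36, so q decreases.
p converges to its nearest critical value -2 (a local min of the p-part); q converges to 3. The iterate converges to (-2, 3).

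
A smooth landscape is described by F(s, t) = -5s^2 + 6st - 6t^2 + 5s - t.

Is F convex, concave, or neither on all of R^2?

concave

F is quadratic, so its Hessian is the constant matrix H = [[-10, 6], [6, -12]].
det(H) = 84, tr(H) = -22.
det(H) > 0 and tr(H) < 0, so H is negative definite everywhere: concave.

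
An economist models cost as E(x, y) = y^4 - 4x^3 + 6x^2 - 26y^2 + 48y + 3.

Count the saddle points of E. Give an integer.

E separates as a function of x plus a function of y, so ∇E=0 decouples.
∂E/∂x = -12x(x - 1) = 0 at x ∈ {0, 1}; ∂E/∂y = 4(y - 3)(y - 1)(y + 4) = 0 at y ∈ {-4, 1, 3}.
The Hessian is diagonal: diag(E_xx, E_yy). Second derivatives: E_xx(0)=12, E_xx(1)=-12; E_yy(-4)=140, E_yy(1)=-40, E_yy(3)=56.
Saddle points occur where the two diagonal entries have opposite signs: (0, 1), (1, -4), (1, 3). Count: 3.

3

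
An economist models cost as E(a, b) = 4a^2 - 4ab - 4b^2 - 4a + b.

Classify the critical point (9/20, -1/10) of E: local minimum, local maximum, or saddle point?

The Hessian of E is constant: H = [[8, -4], [-4, -8]].
det(H) = 8·(-8) − (-4)² = -80.
Since det(H) < 0, H is indefinite and the critical point is a saddle point.

saddle point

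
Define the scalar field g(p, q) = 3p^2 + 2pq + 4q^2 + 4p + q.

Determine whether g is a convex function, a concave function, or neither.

convex

g is quadratic, so its Hessian is the constant matrix H = [[6, 2], [2, 8]].
det(H) = 44, tr(H) = 14.
det(H) > 0 and tr(H) > 0, so H is positive definite everywhere: convex.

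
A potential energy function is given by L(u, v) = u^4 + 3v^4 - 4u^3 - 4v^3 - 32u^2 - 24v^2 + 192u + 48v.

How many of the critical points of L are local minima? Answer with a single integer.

L separates as a function of u plus a function of v, so ∇L=0 decouples.
∂L/∂u = 4(u - 4)(u - 3)(u + 4) = 0 at u ∈ {-4, 3, 4}; ∂L/∂v = 12(v - 2)(v - 1)(v + 2) = 0 at v ∈ {-2, 1, 2}.
The Hessian is diagonal: diag(L_uu, L_vv). Second derivatives: L_uu(-4)=224, L_uu(3)=-28, L_uu(4)=32; L_vv(-2)=144, L_vv(1)=-36, L_vv(2)=48.
Local minima occur where both diagonal entries positive: (-4, -2), (-4, 2), (4, -2), (4, 2). Count: 4.

4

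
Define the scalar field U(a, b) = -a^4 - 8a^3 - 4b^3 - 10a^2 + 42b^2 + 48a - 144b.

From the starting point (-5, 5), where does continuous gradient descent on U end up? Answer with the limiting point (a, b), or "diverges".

diverges

U is separable, so gradient descent decouples: a follows -∂U/∂a, b follows -∂U/∂b.
∂U/∂a = -4(a - 1)(a + 3)(a + 4); at a=-5 this is 48, so a decreases.
∂U/∂b = -12(b - 4)(b - 3); at b=5 this is -24, so b increases.
The a-coordinate has no critical point in that direction and runs off to infinity.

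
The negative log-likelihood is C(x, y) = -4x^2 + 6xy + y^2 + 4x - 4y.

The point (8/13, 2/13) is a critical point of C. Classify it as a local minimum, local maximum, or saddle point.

The Hessian of C is constant: H = [[-8, 6], [6, 2]].
det(H) = (-8)·2 − 6² = -52.
Since det(H) < 0, H is indefinite and the critical point is a saddle point.

saddle point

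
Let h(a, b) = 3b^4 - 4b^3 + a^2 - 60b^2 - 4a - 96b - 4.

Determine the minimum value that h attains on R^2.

h(a,b) separates as P(a) + Q(b) − 4, so its minimum is min P + min Q − 4.
P'(a) = 2a - 4 vanishes at a ∈ {2}; Q'(b) = 12(b - 4)(b + 1)(b + 2) vanishes at b ∈ {-2, -1, 4}.
Local minima of P (where P''>0): P(2)=-4. Local minima of Q: Q(-2)=32, Q(4)=-832.
So the global minimum of h is P(2) + Q(4) − 4 = -4 − 832 − 4 = -840, attained at (2, 4).

-840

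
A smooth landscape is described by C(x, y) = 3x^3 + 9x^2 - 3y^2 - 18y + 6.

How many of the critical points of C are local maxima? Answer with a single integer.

C separates as a function of x plus a function of y, so ∇C=0 decouples.
∂C/∂x = 9x(x + 2) = 0 at x ∈ {-2, 0}; ∂C/∂y = -6(y + 3) = 0 at y ∈ {-3}.
The Hessian is diagonal: diag(C_xx, C_yy). Second derivatives: C_xx(-2)=-18, C_xx(0)=18; C_yy(-3)=-6.
Local maxima occur where both diagonal entries negative: (-2, -3). Count: 1.

1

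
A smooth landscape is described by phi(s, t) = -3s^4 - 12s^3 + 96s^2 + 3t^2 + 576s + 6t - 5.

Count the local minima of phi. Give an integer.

1

phi separates as a function of s plus a function of t, so ∇phi=0 decouples.
∂phi/∂s = -12(s - 4)(s + 3)(s + 4) = 0 at s ∈ {-4, -3, 4}; ∂phi/∂t = 6(t + 1) = 0 at t ∈ {-1}.
The Hessian is diagonal: diag(phi_ss, phi_tt). Second derivatives: phi_ss(-4)=-96, phi_ss(-3)=84, phi_ss(4)=-672; phi_tt(-1)=6.
Local minima occur where both diagonal entries positive: (-3, -1). Count: 1.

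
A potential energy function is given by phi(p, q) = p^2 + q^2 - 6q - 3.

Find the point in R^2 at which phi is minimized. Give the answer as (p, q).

(0, 3)

phi(p,q) separates as A(p) + B(q) − 3, so its minimum is min A + min B − 3.
A'(p) = 2p vanishes at p ∈ {0}; B'(q) = 2q - 6 vanishes at q ∈ {3}.
Local minima of A (where A''>0): A(0)=0. Local minima of B: B(3)=-9.
So the global minimum of phi is A(0) + B(3) − 3 = 0 − 9 − 3 = -12, attained at (0, 3).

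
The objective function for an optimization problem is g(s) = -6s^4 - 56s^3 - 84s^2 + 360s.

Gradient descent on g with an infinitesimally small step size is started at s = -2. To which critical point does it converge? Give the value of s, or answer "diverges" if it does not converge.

g'(s) = -24(s - 1)(s + 3)(s + 5), so g'(-2) = 216.
Gradient descent moves in the -g' direction, i.e. s is decreasing.
The nearest critical point in that direction is s = -3, where g'' = 192 > 0 (a local minimum). The iterate converges there.

-3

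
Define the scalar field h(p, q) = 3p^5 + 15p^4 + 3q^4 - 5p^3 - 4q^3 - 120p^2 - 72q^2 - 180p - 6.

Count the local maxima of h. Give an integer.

2

h separates as a function of p plus a function of q, so ∇h=0 decouples.
∂h/∂p = 15(p - 2)(p + 1)(p + 2)(p + 3) = 0 at p ∈ {-3, -2, -1, 2}; ∂h/∂q = 12q(q - 4)(q + 3) = 0 at q ∈ {-3, 0, 4}.
The Hessian is diagonal: diag(h_pp, h_qq). Second derivatives: h_pp(-3)=-150, h_pp(-2)=60, h_pp(-1)=-90, h_pp(2)=900; h_qq(-3)=252, h_qq(0)=-144, h_qq(4)=336.
Local maxima occur where both diagonal entries negative: (-3, 0), (-1, 0). Count: 2.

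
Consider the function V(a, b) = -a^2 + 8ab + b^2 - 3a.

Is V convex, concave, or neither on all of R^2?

neither

V is quadratic, so its Hessian is the constant matrix H = [[-2, 8], [8, 2]].
det(H) = -68, tr(H) = 0.
det(H) < 0, so H is indefinite: neither convex nor concave.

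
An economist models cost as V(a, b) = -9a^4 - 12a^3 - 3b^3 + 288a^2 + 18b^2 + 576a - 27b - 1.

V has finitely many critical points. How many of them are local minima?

V separates as a function of a plus a function of b, so ∇V=0 decouples.
∂V/∂a = -36(a - 4)(a + 1)(a + 4) = 0 at a ∈ {-4, -1, 4}; ∂V/∂b = -9(b - 3)(b - 1) = 0 at b ∈ {1, 3}.
The Hessian is diagonal: diag(V_aa, V_bb). Second derivatives: V_aa(-4)=-864, V_aa(-1)=540, V_aa(4)=-1440; V_bb(1)=18, V_bb(3)=-18.
Local minima occur where both diagonal entries positive: (-1, 1). Count: 1.

1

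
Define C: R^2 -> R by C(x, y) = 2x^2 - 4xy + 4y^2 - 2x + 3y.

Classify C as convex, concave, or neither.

convex

C is quadratic, so its Hessian is the constant matrix H = [[4, -4], [-4, 8]].
det(H) = 16, tr(H) = 12.
det(H) > 0 and tr(H) > 0, so H is positive definite everywhere: convex.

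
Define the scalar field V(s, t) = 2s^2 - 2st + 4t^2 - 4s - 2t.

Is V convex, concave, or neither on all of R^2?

convex

V is quadratic, so its Hessian is the constant matrix H = [[4, -2], [-2, 8]].
det(H) = 28, tr(H) = 12.
det(H) > 0 and tr(H) > 0, so H is positive definite everywhere: convex.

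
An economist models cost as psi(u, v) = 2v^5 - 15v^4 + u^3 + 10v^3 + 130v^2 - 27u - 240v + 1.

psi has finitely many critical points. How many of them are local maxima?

psi separates as a function of u plus a function of v, so ∇psi=0 decouples.
∂psi/∂u = 3(u - 3)(u + 3) = 0 at u ∈ {-3, 3}; ∂psi/∂v = 10(v - 4)(v - 3)(v - 1)(v + 2) = 0 at v ∈ {-2, 1, 3, 4}.
The Hessian is diagonal: diag(psi_uu, psi_vv). Second derivatives: psi_uu(-3)=-18, psi_uu(3)=18; psi_vv(-2)=-900, psi_vv(1)=180, psi_vv(3)=-100, psi_vv(4)=180.
Local maxima occur where both diagonal entries negative: (-3, -2), (-3, 3). Count: 2.

2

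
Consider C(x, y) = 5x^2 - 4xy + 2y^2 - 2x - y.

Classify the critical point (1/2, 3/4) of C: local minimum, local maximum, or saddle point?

local minimum

The Hessian of C is constant: H = [[10, -4], [-4, 4]].
det(H) = 10·4 − (-4)² = 24.
det(H) > 0 and tr(H) = 14 > 0, so H is positive definite and the point is a local minimum.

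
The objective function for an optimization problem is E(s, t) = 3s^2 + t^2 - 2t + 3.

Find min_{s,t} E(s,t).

E(s,t) separates as P(s) + Q(t) + 3, so its minimum is min P + min Q + 3.
P'(s) = 6s vanishes at s ∈ {0}; Q'(t) = 2(t - 1) vanishes at t ∈ {1}.
Local minima of P (where P''>0): P(0)=0. Local minima of Q: Q(1)=-1.
So the global minimum of E is P(0) + Q(1) + 3 = 0 − 1 + 3 = 2, attained at (0, 1).

2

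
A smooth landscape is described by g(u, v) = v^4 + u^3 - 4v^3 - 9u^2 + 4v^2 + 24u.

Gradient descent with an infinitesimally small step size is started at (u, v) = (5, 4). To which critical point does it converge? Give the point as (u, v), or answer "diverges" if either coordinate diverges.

g is separable, so gradient descent decouples: u follows -∂g/∂u, v follows -∂g/∂v.
∂g/∂u = 3(u - 4)(u - 2); at u=5 this is 9, so u decreases.
∂g/∂v = 4v(v - 2)(v - 1); at v=4 this is 96, so v decreases.
u converges to its nearest critical value 4 (a local min of the u-part); v converges to 2. The iterate converges to (4, 2).

(4, 2)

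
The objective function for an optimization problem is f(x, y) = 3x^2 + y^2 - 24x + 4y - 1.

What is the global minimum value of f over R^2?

f(x,y) separates as P(x) + Q(y) − 1, so its minimum is min P + min Q − 1.
P'(x) = 6x - 24 vanishes at x ∈ {4}; Q'(y) = 2y + 4 vanishes at y ∈ {-2}.
Local minima of P (where P''>0): P(4)=-48. Local minima of Q: Q(-2)=-4.
So the global minimum of f is P(4) + Q(-2) − 1 = -48 − 4 − 1 = -53, attained at (4, -2).

-53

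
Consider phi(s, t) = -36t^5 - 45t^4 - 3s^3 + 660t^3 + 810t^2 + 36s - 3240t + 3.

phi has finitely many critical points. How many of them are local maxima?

2

phi separates as a function of s plus a function of t, so ∇phi=0 decouples.
∂phi/∂s = -9(s - 2)(s + 2) = 0 at s ∈ {-2, 2}; ∂phi/∂t = -180(t - 3)(t - 1)(t + 2)(t + 3) = 0 at t ∈ {-3, -2, 1, 3}.
The Hessian is diagonal: diag(phi_ss, phi_tt). Second derivatives: phi_ss(-2)=36, phi_ss(2)=-36; phi_tt(-3)=4320, phi_tt(-2)=-2700, phi_tt(1)=4320, phi_tt(3)=-10800.
Local maxima occur where both diagonal entries negative: (2, -2), (2, 3). Count: 2.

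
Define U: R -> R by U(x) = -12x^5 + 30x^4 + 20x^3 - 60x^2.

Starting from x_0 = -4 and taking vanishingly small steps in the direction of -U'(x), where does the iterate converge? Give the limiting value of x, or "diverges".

U'(x) = -60x(x - 2)(x - 1)(x + 1), so U'(-4) = -21600.
Gradient descent moves in the -U' direction, i.e. x is increasing.
The nearest critical point in that direction is x = -1, where U'' = 360 > 0 (a local minimum). The iterate converges there.

-1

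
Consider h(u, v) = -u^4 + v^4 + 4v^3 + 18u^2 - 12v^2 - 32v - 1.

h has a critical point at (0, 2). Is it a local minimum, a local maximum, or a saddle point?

The mixed partial ∂²h/∂u∂v is 0, so the Hessian at any point is diag(h_uu, h_vv) = diag(12(-u^2 + 3), 12(v^2 + 2v - 2)).
At (0, 2): H = diag(36, 72).
Both eigenvalues are positive, so H is positive definite: a local minimum.

local minimum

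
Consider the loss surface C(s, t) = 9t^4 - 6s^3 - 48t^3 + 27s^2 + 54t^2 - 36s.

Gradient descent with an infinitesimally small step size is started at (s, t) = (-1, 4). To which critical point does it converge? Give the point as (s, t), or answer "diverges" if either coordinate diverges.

(1, 3)

C is separable, so gradient descent decouples: s follows -∂C/∂s, t follows -∂C/∂t.
∂C/∂s = -18(s - 2)(s - 1); at s=-1 this is -108, so s increases.
∂C/∂t = 36t(t - 3)(t - 1); at t=4 this is 432, so t decreases.
s converges to its nearest critical value 1 (a local min of the s-part); t converges to 3. The iterate converges to (1, 3).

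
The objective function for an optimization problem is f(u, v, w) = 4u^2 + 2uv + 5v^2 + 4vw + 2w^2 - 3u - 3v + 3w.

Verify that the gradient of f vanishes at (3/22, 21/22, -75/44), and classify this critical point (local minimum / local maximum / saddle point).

local minimum

∇f = (8u + 2v - 3, 2u + 10v + 4w - 3, 4v + 4w + 3); substituting (3/22, 21/22, -75/44) gives ∇f = (0, 0, 0), so (3/22, 21/22, -75/44) is indeed a critical point.
The Hessian is constant: H = [[8, 2, 0], [2, 10, 4], [0, 4, 4]].
Leading principal minors: Δ₁ = 8, Δ₂ = 76, Δ₃ = 176.
All leading minors are positive, so H is positive definite: a local minimum.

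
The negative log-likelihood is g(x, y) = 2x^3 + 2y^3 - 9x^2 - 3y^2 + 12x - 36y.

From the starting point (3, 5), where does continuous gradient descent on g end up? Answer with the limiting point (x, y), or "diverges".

g is separable, so gradient descent decouples: x follows -∂g/∂x, y follows -∂g/∂y.
∂g/∂x = 6(x - 2)(x - 1); at x=3 this is 12, so x decreases.
∂g/∂y = 6(y - 3)(y + 2); at y=5 this is 84, so y decreases.
x converges to its nearest critical value 2 (a local min of the x-part); y converges to 3. The iterate converges to (2, 3).

(2, 3)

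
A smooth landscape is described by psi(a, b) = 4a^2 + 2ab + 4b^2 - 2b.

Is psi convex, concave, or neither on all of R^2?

psi is quadratic, so its Hessian is the constant matrix H = [[8, 2], [2, 8]].
det(H) = 60, tr(H) = 16.
det(H) > 0 and tr(H) > 0, so H is positive definite everywhere: convex.

convex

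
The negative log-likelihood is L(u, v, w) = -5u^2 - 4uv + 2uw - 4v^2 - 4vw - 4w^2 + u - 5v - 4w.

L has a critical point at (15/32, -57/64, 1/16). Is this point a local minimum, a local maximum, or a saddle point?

local maximum

The Hessian is constant: H = [[-10, -4, 2], [-4, -8, -4], [2, -4, -8]].
Leading principal minors: Δ₁ = -10, Δ₂ = 64, Δ₃ = -256.
The minors alternate sign starting negative (−, +, −), so H is negative definite: a local maximum.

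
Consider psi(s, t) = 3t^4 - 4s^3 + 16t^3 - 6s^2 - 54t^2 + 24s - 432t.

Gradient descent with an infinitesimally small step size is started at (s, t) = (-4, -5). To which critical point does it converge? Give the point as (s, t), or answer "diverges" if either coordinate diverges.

(-2, -4)

psi is separable, so gradient descent decouples: s follows -∂psi/∂s, t follows -∂psi/∂t.
∂psi/∂s = -12(s - 1)(s + 2); at s=-4 this is -120, so s increases.
∂psi/∂t = 12(t - 3)(t + 3)(t + 4); at t=-5 this is -192, so t increases.
s converges to its nearest critical value -2 (a local min of the s-part); t converges to -4. The iterate converges to (-2, -4).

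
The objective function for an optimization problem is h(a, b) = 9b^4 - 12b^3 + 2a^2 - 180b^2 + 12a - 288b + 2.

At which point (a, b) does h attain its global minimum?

h(a,b) separates as P(a) + Q(b) + 2, so its minimum is min P + min Q + 2.
P'(a) = 4a + 12 vanishes at a ∈ {-3}; Q'(b) = 36(b - 4)(b + 1)(b + 2) vanishes at b ∈ {-2, -1, 4}.
Local minima of P (where P''>0): P(-3)=-18. Local minima of Q: Q(-2)=96, Q(4)=-2496.
So the global minimum of h is P(-3) + Q(4) + 2 = -18 − 2496 + 2 = -2512, attained at (-3, 4).

(-3, 4)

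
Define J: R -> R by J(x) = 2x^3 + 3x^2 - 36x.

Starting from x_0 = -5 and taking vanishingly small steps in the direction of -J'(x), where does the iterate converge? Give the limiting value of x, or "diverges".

J'(x) = 6(x - 2)(x + 3), so J'(-5) = 84.
Gradient descent moves in the -J' direction, i.e. x is decreasing.
There is no critical point below x=-5, and J' keeps the same sign, so the iterate runs off to −∞.

diverges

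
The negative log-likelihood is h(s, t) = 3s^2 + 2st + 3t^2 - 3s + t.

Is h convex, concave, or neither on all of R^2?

convex

h is quadratic, so its Hessian is the constant matrix H = [[6, 2], [2, 6]].
det(H) = 32, tr(H) = 12.
det(H) > 0 and tr(H) > 0, so H is positive definite everywhere: convex.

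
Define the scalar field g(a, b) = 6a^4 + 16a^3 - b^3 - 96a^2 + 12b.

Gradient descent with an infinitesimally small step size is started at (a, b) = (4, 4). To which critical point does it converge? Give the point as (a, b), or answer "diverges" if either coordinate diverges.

g is separable, so gradient descent decouples: a follows -∂g/∂a, b follows -∂g/∂b.
∂g/∂a = 24a(a - 2)(a + 4); at a=4 this is 1536, so a decreases.
∂g/∂b = -3(b - 2)(b + 2); at b=4 this is -36, so b increases.
The b-coordinate has no critical point in that direction and runs off to infinity.

diverges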